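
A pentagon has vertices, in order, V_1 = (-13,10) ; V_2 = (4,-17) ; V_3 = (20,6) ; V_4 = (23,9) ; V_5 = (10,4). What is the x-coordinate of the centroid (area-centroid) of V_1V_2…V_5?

947/247

Apply the shoelace (surveyor's) formula. First the cross-terms c_i = x_i·y_{i+1} − x_{i+1}·y_i:
  181, 364, 42, 2, 152  ⇒  2A = 741, A = 370.5.
Then Σ (x_i + x_{i+1})·c_i = 8523, so x̄ = 8523 / (6·370.5) = 947/247.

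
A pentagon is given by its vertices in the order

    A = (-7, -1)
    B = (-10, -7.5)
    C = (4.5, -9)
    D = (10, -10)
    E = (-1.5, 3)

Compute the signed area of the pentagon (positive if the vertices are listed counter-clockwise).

A→B: (-7)(-7.5) − (-10)(-1) = 42.5
B→C: (-10)(-9) − (4.5)(-7.5) = 123.75
C→D: (4.5)(-10) − (10)(-9) = 45
D→E: (10)(3) − (-1.5)(-10) = 15
E→A: (-1.5)(-1) − (-7)(3) = 22.5
Σ = 248.75
Signed area = Σ/2 = 124.375 (positive ⇒ counter-clockwise traversal).

124.375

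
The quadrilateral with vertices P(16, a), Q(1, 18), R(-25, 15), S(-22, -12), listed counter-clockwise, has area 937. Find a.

The doubled signed area Σ (x_i y_{i+1} − x_{i+1} y_i) is linear in a.
With a=0 it equals 1575; the coefficient of a is -23 (from the two edges through P).
So -23·a + 1575 = 2·937 = 1874 ⇒ a = -13.

-13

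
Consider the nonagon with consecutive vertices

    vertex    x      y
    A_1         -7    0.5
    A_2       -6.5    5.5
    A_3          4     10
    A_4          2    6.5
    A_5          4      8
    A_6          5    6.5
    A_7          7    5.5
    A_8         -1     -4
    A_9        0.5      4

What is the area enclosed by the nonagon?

Apply the surveyor's formula: 2A = Σ (x_i·y_{i+1} − x_{i+1}·y_i), indices taken mod 9.
Σ = (-35.25) + (-87) + (6) + (-10) + (-14) + (-18) + (-22.5) + (-2) + (28.25) = -154.5
Area = |Σ|/2 = 77.25.

77.25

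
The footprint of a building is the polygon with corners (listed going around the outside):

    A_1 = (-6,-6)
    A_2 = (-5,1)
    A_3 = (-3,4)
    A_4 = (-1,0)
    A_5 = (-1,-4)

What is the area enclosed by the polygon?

31.5

Apply Gauss's area formula: 2A = Σ (x_i·y_{i+1} − x_{i+1}·y_i), indices taken mod 5.
Σ = (-36) + (-17) + (4) + (4) + (-18) = -63
Area = |Σ|/2 = 31.5.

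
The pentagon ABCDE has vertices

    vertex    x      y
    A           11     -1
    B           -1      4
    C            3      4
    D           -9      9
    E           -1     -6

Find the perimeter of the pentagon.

60

|AB| = √((-12)² + (5)²) = √169 = 13
|BC| = √((4)² + (0)²) = √16 = 4
|CD| = √((-12)² + (5)²) = √169 = 13
|DE| = √((8)² + (-15)²) = √289 = 17
|EA| = √((12)² + (5)²) = √169 = 13
Perimeter = 13 + 4 + 13 + 17 + 13 = 60.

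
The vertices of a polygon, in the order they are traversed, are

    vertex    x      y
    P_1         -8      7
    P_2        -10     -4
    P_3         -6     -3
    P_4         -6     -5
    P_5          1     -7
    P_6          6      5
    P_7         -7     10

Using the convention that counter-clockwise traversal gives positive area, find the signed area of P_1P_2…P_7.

Apply the shoelace (surveyor's) formula: 2A = Σ (x_i·y_{i+1} − x_{i+1}·y_i), indices taken mod 7.
Cross-terms: 102, 6, 12, 47, 47, 95, 31  ⇒  Σ = 340
Signed area = Σ/2 = 170 (positive ⇒ counter-clockwise traversal).

170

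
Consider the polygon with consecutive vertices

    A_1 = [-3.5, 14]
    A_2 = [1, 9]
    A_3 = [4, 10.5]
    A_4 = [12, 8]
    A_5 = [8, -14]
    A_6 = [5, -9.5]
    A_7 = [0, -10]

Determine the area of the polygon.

244

Apply Gauss's area formula: 2A = Σ (x_i·y_{i+1} − x_{i+1}·y_i), indices taken mod 7.
Σ = (-45.5) + (-25.5) + (-94) + (-232) + (-6) + (-50) + (-35) = -488
Area = |Σ|/2 = 244.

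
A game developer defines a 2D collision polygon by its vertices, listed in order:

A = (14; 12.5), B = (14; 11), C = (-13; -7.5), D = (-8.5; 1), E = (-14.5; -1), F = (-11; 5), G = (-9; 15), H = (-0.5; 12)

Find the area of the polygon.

257.5

Apply the shoelace (surveyor's) formula: 2A = Σ (x_i·y_{i+1} − x_{i+1}·y_i), indices taken mod 8.
Cross-terms: -21, 38, -76.75, 23, -83.5, -120, -100.5, -174.25  ⇒  Σ = -515
Area = |Σ|/2 = 257.5.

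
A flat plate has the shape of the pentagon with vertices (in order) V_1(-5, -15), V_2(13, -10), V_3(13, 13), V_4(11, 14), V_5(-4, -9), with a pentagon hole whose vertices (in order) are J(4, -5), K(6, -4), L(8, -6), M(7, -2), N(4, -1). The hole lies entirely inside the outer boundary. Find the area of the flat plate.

Outer boundary:
Σ = (245) + (299) + (39) + (-43) + (15) = 555
Area = |Σ|/2 = 277.5.
Hole:
Apply the surveyor's formula: 2A = Σ (x_i·y_{i+1} − x_{i+1}·y_i), indices taken mod 5.
Σ = (14) + (-4) + (26) + (1) + (-16) = 21
Area = |Σ|/2 = 10.5.
Net area = 277.5 − 10.5 = 267.

267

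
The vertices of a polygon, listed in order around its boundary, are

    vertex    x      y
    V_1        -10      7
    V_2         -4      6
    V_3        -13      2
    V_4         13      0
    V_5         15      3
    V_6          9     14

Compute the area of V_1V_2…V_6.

Apply the shoelace formula: 2A = Σ (x_i·y_{i+1} − x_{i+1}·y_i), indices taken mod 6.
Cross-terms: -32, 70, -26, 39, 183, 203  ⇒  Σ = 437
Area = |Σ|/2 = 218.5.

218.5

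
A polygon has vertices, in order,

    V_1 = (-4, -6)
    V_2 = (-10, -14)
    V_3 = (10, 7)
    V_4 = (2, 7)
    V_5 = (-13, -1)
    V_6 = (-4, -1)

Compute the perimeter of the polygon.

|V_1V_2| = √((-6)² + (-8)²) = √100 = 10
|V_2V_3| = √((20)² + (21)²) = √841 = 29
|V_3V_4| = √((-8)² + (0)²) = √64 = 8
|V_4V_5| = √((-15)² + (-8)²) = √289 = 17
|V_5V_6| = √((9)² + (0)²) = √81 = 9
|V_6V_1| = √((0)² + (-5)²) = √25 = 5
Perimeter = 10 + 29 + 8 + 17 + 9 + 5 = 78.

78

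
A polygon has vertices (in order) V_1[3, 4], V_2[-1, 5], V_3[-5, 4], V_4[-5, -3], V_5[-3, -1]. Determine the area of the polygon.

Apply the shoelace (surveyor's) formula: 2A = Σ (x_i·y_{i+1} − x_{i+1}·y_i), indices taken mod 5.
Cross-terms: 19, 21, 35, -4, -9  ⇒  Σ = 62
Area = |Σ|/2 = 31.

31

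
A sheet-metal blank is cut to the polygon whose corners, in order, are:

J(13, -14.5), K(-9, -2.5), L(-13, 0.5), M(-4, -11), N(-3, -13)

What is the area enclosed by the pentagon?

Apply the shoelace formula: 2A = Σ (x_i·y_{i+1} − x_{i+1}·y_i), indices taken mod 5.
Σ = (-163) + (-37) + (145) + (19) + (212.5) = 176.5
Area = |Σ|/2 = 88.25.

88.25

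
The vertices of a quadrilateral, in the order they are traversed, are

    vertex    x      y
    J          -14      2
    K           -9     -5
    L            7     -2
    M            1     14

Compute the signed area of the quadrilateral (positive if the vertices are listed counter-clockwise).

J→K: (-14)(-5) − (-9)(2) = 88
K→L: (-9)(-2) − (7)(-5) = 53
L→M: (7)(14) − (1)(-2) = 100
M→J: (1)(2) − (-14)(14) = 198
Σ = 439
Signed area = Σ/2 = 219.5 (positive ⇒ counter-clockwise traversal).

219.5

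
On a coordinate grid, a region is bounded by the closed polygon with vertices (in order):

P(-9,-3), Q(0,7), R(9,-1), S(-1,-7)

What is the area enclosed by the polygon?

125

Apply the shoelace formula: 2A = Σ (x_i·y_{i+1} − x_{i+1}·y_i), indices taken mod 4.
P→Q: (-9)(7) − (0)(-3) = -63
Q→R: (0)(-1) − (9)(7) = -63
R→S: (9)(-7) − (-1)(-1) = -64
S→P: (-1)(-3) − (-9)(-7) = -60
Σ = -250
Area = |Σ|/2 = 125.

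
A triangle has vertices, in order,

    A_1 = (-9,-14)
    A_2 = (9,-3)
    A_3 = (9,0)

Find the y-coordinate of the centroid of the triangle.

Apply the shoelace (surveyor's) formula. First the cross-terms c_i = x_i·y_{i+1} − x_{i+1}·y_i:
  153, 27, -126  ⇒  2A = 54, A = 27.
Then Σ (y_i + y_{i+1})·c_i = -918, so ȳ = -918 / (6·27) = -17/3.

-17/3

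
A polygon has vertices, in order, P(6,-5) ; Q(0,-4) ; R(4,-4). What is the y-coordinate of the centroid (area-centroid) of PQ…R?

Apply the surveyor's formula. First the cross-terms c_i = x_i·y_{i+1} − x_{i+1}·y_i:
  -24, 16, 4  ⇒  2A = -4, A = -2.
Then Σ (y_i + y_{i+1})·c_i = 52, so ȳ = 52 / (6·(-2)) = -13/3.

-13/3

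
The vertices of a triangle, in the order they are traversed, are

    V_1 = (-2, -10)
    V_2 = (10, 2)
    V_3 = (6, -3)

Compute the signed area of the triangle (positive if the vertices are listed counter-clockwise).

Apply the shoelace formula: 2A = Σ (x_i·y_{i+1} − x_{i+1}·y_i), indices taken mod 3.
Cross-terms: 96, -42, -66  ⇒  Σ = -12
Signed area = Σ/2 = -6 (negative ⇒ clockwise traversal).

-6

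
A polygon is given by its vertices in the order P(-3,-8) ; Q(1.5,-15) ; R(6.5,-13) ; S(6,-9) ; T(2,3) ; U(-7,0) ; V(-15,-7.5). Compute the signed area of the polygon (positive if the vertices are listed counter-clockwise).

180.75

Apply the shoelace formula: 2A = Σ (x_i·y_{i+1} − x_{i+1}·y_i), indices taken mod 7.
Cross-terms: 57, 78, 19.5, 36, 21, 52.5, 97.5  ⇒  Σ = 361.5
Signed area = Σ/2 = 180.75 (positive ⇒ counter-clockwise traversal).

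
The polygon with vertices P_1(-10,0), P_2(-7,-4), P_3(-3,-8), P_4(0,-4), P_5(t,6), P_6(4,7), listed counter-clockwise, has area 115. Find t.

Write out the shoelace sum; only the two edges meeting at P_5 involve t:
2·Area = [(0·6 − t·(-4)) + (t·7 − 4·6)] + 166
       = 11·t + 142 = 230
⇒ t = 8.

8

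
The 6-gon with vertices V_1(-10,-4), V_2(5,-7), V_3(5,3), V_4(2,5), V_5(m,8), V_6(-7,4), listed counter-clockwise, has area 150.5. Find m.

-2

Write out the shoelace sum; only the two edges meeting at V_5 involve m:
2·Area = [(2·8 − m·5) + (m·4 − (-7)·8)] + 227
       = -1·m + 299 = 301
⇒ m = -2.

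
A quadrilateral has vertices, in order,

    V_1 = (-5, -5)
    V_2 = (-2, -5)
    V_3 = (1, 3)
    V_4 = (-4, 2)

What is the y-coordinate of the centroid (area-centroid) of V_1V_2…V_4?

-28/29

Apply the shoelace formula. First the cross-terms c_i = x_i·y_{i+1} − x_{i+1}·y_i:
  15, -1, 14, 30  ⇒  2A = 58, A = 29.
Then Σ (y_i + y_{i+1})·c_i = -168, so ȳ = -168 / (6·29) = -28/29.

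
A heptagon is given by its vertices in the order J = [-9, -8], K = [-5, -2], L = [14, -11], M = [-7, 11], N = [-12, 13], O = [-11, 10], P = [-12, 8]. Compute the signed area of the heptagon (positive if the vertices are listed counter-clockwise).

201

Σ = (-22) + (83) + (77) + (41) + (23) + (32) + (168) = 402
Signed area = Σ/2 = 201 (positive ⇒ counter-clockwise traversal).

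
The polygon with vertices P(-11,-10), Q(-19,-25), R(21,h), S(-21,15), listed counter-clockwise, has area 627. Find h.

-23

Write out the shoelace sum; only the two edges meeting at R involve h:
2·Area = [((-19)·h − 21·(-25)) + (21·15 − (-21)·h)] + 460
       = 2·h + 1300 = 1254
⇒ h = -23.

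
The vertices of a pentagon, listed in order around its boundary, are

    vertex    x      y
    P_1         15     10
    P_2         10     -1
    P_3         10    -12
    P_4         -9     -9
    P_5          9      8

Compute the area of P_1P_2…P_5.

222

Apply the shoelace formula: 2A = Σ (x_i·y_{i+1} − x_{i+1}·y_i), indices taken mod 5.
Σ = (-115) + (-110) + (-198) + (9) + (-30) = -444
Area = |Σ|/2 = 222.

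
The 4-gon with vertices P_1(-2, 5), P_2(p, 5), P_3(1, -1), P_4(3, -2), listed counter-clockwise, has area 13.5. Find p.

-5

The doubled signed area Σ (x_i y_{i+1} − x_{i+1} y_i) is linear in p.
With p=0 it equals -3; the coefficient of p is -6 (from the two edges through P_2).
So -6·p + -3 = 2·13.5 = 27 ⇒ p = -5.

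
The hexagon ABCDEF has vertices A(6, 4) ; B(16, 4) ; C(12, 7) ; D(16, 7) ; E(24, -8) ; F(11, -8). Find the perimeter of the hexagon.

62

|AB| = √((10)² + (0)²) = √100 = 10
|BC| = √((-4)² + (3)²) = √25 = 5
|CD| = √((4)² + (0)²) = √16 = 4
|DE| = √((8)² + (-15)²) = √289 = 17
|EF| = √((-13)² + (0)²) = √169 = 13
|FA| = √((-5)² + (12)²) = √169 = 13
Perimeter = 10 + 5 + 4 + 17 + 13 + 13 = 62.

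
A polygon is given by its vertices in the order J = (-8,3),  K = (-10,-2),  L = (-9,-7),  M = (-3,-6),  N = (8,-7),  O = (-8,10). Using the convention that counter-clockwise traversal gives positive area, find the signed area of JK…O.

140

Σ = (46) + (52) + (33) + (69) + (24) + (56) = 280
Signed area = Σ/2 = 140 (positive ⇒ counter-clockwise traversal).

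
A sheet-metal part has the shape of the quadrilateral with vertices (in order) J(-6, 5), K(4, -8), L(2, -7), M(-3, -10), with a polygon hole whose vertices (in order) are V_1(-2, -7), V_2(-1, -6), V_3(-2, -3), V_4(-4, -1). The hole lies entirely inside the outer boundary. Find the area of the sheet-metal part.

44

Outer boundary:
Apply the surveyor's formula: 2A = Σ (x_i·y_{i+1} − x_{i+1}·y_i), indices taken mod 4.
Cross-terms: 28, -12, -41, -75  ⇒  Σ = -100
Area = |Σ|/2 = 50.
Hole:
Apply the surveyor's formula: 2A = Σ (x_i·y_{i+1} − x_{i+1}·y_i), indices taken mod 4.
Σ = (5) + (-9) + (-10) + (26) = 12
Area = |Σ|/2 = 6.
Net area = 50 − 6 = 44.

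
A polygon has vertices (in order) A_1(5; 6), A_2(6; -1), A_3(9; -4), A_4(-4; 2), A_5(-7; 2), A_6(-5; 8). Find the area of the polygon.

A_1→A_2: (5)(-1) − (6)(6) = -41
A_2→A_3: (6)(-4) − (9)(-1) = -15
A_3→A_4: (9)(2) − (-4)(-4) = 2
A_4→A_5: (-4)(2) − (-7)(2) = 6
A_5→A_6: (-7)(8) − (-5)(2) = -46
A_6→A_1: (-5)(6) − (5)(8) = -70
Σ = -164
Area = |Σ|/2 = 82.

82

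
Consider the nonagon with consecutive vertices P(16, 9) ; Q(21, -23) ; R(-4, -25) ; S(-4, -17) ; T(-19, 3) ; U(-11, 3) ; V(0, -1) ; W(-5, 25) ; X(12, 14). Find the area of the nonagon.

Apply the surveyor's formula: 2A = Σ (x_i·y_{i+1} − x_{i+1}·y_i), indices taken mod 9.
P→Q: (16)(-23) − (21)(9) = -557
Q→R: (21)(-25) − (-4)(-23) = -617
R→S: (-4)(-17) − (-4)(-25) = -32
S→T: (-4)(3) − (-19)(-17) = -335
T→U: (-19)(3) − (-11)(3) = -24
U→V: (-11)(-1) − (0)(3) = 11
V→W: (0)(25) − (-5)(-1) = -5
W→X: (-5)(14) − (12)(25) = -370
X→P: (12)(9) − (16)(14) = -116
Σ = -2045
Area = |Σ|/2 = 1022.5.

1022.5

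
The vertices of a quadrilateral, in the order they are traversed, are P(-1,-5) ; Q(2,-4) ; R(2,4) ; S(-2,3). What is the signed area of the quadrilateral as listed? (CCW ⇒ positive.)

Apply the shoelace (surveyor's) formula: 2A = Σ (x_i·y_{i+1} − x_{i+1}·y_i), indices taken mod 4.
Σ = (14) + (16) + (14) + (13) = 57
Signed area = Σ/2 = 28.5 (positive ⇒ counter-clockwise traversal).

28.5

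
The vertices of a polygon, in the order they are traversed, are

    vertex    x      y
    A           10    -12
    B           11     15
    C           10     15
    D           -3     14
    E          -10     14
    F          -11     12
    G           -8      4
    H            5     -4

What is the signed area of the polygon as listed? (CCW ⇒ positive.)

329

Apply the surveyor's formula: 2A = Σ (x_i·y_{i+1} − x_{i+1}·y_i), indices taken mod 8.
A→B: (10)(15) − (11)(-12) = 282
B→C: (11)(15) − (10)(15) = 15
C→D: (10)(14) − (-3)(15) = 185
D→E: (-3)(14) − (-10)(14) = 98
E→F: (-10)(12) − (-11)(14) = 34
F→G: (-11)(4) − (-8)(12) = 52
G→H: (-8)(-4) − (5)(4) = 12
H→A: (5)(-12) − (10)(-4) = -20
Σ = 658
Signed area = Σ/2 = 329 (positive ⇒ counter-clockwise traversal).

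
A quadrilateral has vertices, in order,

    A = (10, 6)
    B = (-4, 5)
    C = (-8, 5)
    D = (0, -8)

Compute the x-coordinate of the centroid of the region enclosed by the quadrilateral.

Apply Gauss's area formula. First the cross-terms c_i = x_i·y_{i+1} − x_{i+1}·y_i:
  74, 20, 64, 80  ⇒  2A = 238, A = 119.
Then Σ (x_i + x_{i+1})·c_i = 492, so x̄ = 492 / (6·119) = 82/119.

82/119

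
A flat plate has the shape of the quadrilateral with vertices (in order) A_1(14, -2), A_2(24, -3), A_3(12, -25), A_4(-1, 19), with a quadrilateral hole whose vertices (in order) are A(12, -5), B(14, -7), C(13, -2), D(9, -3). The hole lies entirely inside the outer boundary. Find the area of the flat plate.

Outer boundary:
Σ = (6) + (-564) + (203) + (-264) = -619
Area = |Σ|/2 = 309.5.
Hole:
Apply the shoelace formula: 2A = Σ (x_i·y_{i+1} − x_{i+1}·y_i), indices taken mod 4.
Σ = (-14) + (63) + (-21) + (-9) = 19
Area = |Σ|/2 = 9.5.
Net area = 309.5 − 9.5 = 300.

300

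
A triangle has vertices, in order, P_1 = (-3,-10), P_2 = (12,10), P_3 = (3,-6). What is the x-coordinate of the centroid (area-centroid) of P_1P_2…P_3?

Apply the shoelace formula. First the cross-terms c_i = x_i·y_{i+1} − x_{i+1}·y_i:
  90, -102, -48  ⇒  2A = -60, A = -30.
Then Σ (x_i + x_{i+1})·c_i = -720, so x̄ = -720 / (6·(-30)) = 4.

4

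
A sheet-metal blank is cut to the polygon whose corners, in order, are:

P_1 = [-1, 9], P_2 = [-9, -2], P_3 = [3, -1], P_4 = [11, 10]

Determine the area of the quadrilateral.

124

Apply the shoelace formula: 2A = Σ (x_i·y_{i+1} − x_{i+1}·y_i), indices taken mod 4.
Σ = (83) + (15) + (41) + (109) = 248
Area = |Σ|/2 = 124.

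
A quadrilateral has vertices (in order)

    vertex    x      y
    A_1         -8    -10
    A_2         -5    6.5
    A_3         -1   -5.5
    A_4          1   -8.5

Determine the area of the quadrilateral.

Apply the shoelace formula: 2A = Σ (x_i·y_{i+1} − x_{i+1}·y_i), indices taken mod 4.
A_1→A_2: (-8)(6.5) − (-5)(-10) = -102
A_2→A_3: (-5)(-5.5) − (-1)(6.5) = 34
A_3→A_4: (-1)(-8.5) − (1)(-5.5) = 14
A_4→A_1: (1)(-10) − (-8)(-8.5) = -78
Σ = -132
Area = |Σ|/2 = 66.

66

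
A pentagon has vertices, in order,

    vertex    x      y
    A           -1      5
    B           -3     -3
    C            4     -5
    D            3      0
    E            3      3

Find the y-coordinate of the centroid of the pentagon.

-28/87

Apply the surveyor's formula. First the cross-terms c_i = x_i·y_{i+1} − x_{i+1}·y_i:
  18, 27, 15, 9, 18  ⇒  2A = 87, A = 43.5.
Then Σ (y_i + y_{i+1})·c_i = -84, so ȳ = -84 / (6·43.5) = -28/87.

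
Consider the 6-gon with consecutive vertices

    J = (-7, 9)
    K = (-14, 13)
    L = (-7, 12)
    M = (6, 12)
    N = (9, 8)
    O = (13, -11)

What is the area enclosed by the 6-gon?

Apply Gauss's area formula: 2A = Σ (x_i·y_{i+1} − x_{i+1}·y_i), indices taken mod 6.
Σ = (35) + (-77) + (-156) + (-60) + (-203) + (40) = -421
Area = |Σ|/2 = 210.5.

210.5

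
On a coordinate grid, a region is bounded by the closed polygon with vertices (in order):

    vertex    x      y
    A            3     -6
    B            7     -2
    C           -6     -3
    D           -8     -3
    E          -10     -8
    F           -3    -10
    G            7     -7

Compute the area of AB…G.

Apply the surveyor's formula: 2A = Σ (x_i·y_{i+1} − x_{i+1}·y_i), indices taken mod 7.
A→B: (3)(-2) − (7)(-6) = 36
B→C: (7)(-3) − (-6)(-2) = -33
C→D: (-6)(-3) − (-8)(-3) = -6
D→E: (-8)(-8) − (-10)(-3) = 34
E→F: (-10)(-10) − (-3)(-8) = 76
F→G: (-3)(-7) − (7)(-10) = 91
G→A: (7)(-6) − (3)(-7) = -21
Σ = 177
Area = |Σ|/2 = 88.5.

88.5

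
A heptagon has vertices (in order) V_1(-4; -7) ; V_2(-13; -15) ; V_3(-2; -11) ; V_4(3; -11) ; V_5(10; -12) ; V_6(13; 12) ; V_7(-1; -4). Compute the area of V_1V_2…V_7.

Σ = (-31) + (113) + (55) + (74) + (276) + (-40) + (-9) = 438
Area = |Σ|/2 = 219.

219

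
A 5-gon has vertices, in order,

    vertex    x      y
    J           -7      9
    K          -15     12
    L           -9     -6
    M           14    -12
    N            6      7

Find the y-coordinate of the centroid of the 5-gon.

Apply Gauss's area formula. First the cross-terms c_i = x_i·y_{i+1} − x_{i+1}·y_i:
  51, 198, 192, 170, 103  ⇒  2A = 714, A = 357.
Then Σ (y_i + y_{i+1})·c_i = -399, so ȳ = -399 / (6·357) = -19/102.

-19/102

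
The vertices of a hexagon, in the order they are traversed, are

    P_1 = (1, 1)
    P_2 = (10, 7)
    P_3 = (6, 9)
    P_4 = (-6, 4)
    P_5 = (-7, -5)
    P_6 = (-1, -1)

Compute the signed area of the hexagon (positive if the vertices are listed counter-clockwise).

Apply Gauss's area formula: 2A = Σ (x_i·y_{i+1} − x_{i+1}·y_i), indices taken mod 6.
Cross-terms: -3, 48, 78, 58, 2, 0  ⇒  Σ = 183
Signed area = Σ/2 = 91.5 (positive ⇒ counter-clockwise traversal).

91.5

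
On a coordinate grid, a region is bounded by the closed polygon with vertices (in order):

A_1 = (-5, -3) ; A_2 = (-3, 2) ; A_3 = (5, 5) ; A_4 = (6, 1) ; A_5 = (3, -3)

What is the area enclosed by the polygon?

Apply the shoelace formula: 2A = Σ (x_i·y_{i+1} − x_{i+1}·y_i), indices taken mod 5.
Σ = (-19) + (-25) + (-25) + (-21) + (-24) = -114
Area = |Σ|/2 = 57.

57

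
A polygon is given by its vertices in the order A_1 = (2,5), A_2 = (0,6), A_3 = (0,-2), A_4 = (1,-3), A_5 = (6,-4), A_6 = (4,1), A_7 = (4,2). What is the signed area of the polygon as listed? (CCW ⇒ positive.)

35

Apply Gauss's area formula: 2A = Σ (x_i·y_{i+1} − x_{i+1}·y_i), indices taken mod 7.
Σ = (12) + (0) + (2) + (14) + (22) + (4) + (16) = 70
Signed area = Σ/2 = 35 (positive ⇒ counter-clockwise traversal).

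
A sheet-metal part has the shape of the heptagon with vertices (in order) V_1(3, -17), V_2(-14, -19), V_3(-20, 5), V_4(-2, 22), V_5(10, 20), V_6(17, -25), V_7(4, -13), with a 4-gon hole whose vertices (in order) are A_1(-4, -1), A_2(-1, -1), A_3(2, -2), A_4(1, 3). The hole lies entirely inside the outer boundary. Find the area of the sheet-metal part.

Outer boundary:
Σ = (-295) + (-450) + (-430) + (-260) + (-590) + (-121) + (-29) = -2175
Area = |Σ|/2 = 1087.5.
Hole:
A_1→A_2: (-4)(-1) − (-1)(-1) = 3
A_2→A_3: (-1)(-2) − (2)(-1) = 4
A_3→A_4: (2)(3) − (1)(-2) = 8
A_4→A_1: (1)(-1) − (-4)(3) = 11
Σ = 26
Area = |Σ|/2 = 13.
Net area = 1087.5 − 13 = 1074.5.

1074.5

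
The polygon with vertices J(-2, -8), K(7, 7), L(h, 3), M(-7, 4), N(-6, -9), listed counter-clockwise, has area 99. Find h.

The doubled signed area Σ (x_i y_{i+1} − x_{i+1} y_i) is linear in h.
With h=0 it equals 201; the coefficient of h is -3 (from the two edges through L).
So -3·h + 201 = 2·99 = 198 ⇒ h = 1.

1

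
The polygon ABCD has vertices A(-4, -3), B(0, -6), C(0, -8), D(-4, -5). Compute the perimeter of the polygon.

|AB| = √((4)² + (-3)²) = √25 = 5
|BC| = √((0)² + (-2)²) = √4 = 2
|CD| = √((-4)² + (3)²) = √25 = 5
|DA| = √((0)² + (2)²) = √4 = 2
Perimeter = 5 + 2 + 5 + 2 = 14.

14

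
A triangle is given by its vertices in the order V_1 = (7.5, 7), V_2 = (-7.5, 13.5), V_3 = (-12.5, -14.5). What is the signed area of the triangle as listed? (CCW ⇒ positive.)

Apply Gauss's area formula: 2A = Σ (x_i·y_{i+1} − x_{i+1}·y_i), indices taken mod 3.
Σ = (153.75) + (277.5) + (21.25) = 452.5
Signed area = Σ/2 = 226.25 (positive ⇒ counter-clockwise traversal).

226.25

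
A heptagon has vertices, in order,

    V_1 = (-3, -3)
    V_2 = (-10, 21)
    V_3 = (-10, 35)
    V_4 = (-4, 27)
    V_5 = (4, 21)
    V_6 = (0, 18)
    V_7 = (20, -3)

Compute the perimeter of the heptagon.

|V_1V_2| = √((-7)² + (24)²) = √625 = 25
|V_2V_3| = √((0)² + (14)²) = √196 = 14
|V_3V_4| = √((6)² + (-8)²) = √100 = 10
|V_4V_5| = √((8)² + (-6)²) = √100 = 10
|V_5V_6| = √((-4)² + (-3)²) = √25 = 5
|V_6V_7| = √((20)² + (-21)²) = √841 = 29
|V_7V_1| = √((-23)² + (0)²) = √529 = 23
Perimeter = 25 + 14 + 10 + 10 + 5 + 29 + 23 = 116.

116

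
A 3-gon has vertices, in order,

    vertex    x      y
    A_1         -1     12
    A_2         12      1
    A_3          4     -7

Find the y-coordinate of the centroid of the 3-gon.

2

Apply the shoelace formula. First the cross-terms c_i = x_i·y_{i+1} − x_{i+1}·y_i:
  -145, -88, 41  ⇒  2A = -192, A = -96.
Then Σ (y_i + y_{i+1})·c_i = -1152, so ȳ = -1152 / (6·(-96)) = 2.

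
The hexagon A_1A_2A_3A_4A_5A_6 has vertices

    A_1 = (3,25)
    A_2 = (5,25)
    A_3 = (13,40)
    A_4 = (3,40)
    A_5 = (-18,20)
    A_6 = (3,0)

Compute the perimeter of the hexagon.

|A_1A_2| = √((2)² + (0)²) = √4 = 2
|A_2A_3| = √((8)² + (15)²) = √289 = 17
|A_3A_4| = √((-10)² + (0)²) = √100 = 10
|A_4A_5| = √((-21)² + (-20)²) = √841 = 29
|A_5A_6| = √((21)² + (-20)²) = √841 = 29
|A_6A_1| = √((0)² + (25)²) = √625 = 25
Perimeter = 2 + 17 + 10 + 29 + 29 + 25 = 112.

112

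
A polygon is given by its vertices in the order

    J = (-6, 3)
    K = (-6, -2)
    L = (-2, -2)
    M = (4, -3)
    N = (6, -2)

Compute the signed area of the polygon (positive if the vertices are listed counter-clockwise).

Apply the shoelace (surveyor's) formula: 2A = Σ (x_i·y_{i+1} − x_{i+1}·y_i), indices taken mod 5.
Cross-terms: 30, 8, 14, 10, 6  ⇒  Σ = 68
Signed area = Σ/2 = 34 (positive ⇒ counter-clockwise traversal).

34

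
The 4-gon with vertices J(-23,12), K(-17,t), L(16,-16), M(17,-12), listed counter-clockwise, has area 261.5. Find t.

The doubled signed area Σ (x_i y_{i+1} − x_{i+1} y_i) is linear in t.
With t=0 it equals 484; the coefficient of t is -39 (from the two edges through K).
So -39·t + 484 = 2·261.5 = 523 ⇒ t = -1.

-1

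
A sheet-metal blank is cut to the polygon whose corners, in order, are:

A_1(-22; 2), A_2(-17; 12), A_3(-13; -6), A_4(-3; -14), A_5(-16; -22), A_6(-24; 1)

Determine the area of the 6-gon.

268

Apply the shoelace (surveyor's) formula: 2A = Σ (x_i·y_{i+1} − x_{i+1}·y_i), indices taken mod 6.
Σ = (-230) + (258) + (164) + (-158) + (-544) + (-26) = -536
Area = |Σ|/2 = 268.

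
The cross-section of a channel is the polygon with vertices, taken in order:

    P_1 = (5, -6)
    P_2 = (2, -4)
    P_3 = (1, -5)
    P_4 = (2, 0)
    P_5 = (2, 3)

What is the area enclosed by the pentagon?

P_1→P_2: (5)(-4) − (2)(-6) = -8
P_2→P_3: (2)(-5) − (1)(-4) = -6
P_3→P_4: (1)(0) − (2)(-5) = 10
P_4→P_5: (2)(3) − (2)(0) = 6
P_5→P_1: (2)(-6) − (5)(3) = -27
Σ = -25
Area = |Σ|/2 = 12.5.

12.5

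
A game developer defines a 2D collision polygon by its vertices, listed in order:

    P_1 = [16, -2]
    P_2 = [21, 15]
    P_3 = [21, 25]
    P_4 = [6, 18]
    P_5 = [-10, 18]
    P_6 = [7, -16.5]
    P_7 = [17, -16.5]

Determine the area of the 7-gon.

P_1→P_2: (16)(15) − (21)(-2) = 282
P_2→P_3: (21)(25) − (21)(15) = 210
P_3→P_4: (21)(18) − (6)(25) = 228
P_4→P_5: (6)(18) − (-10)(18) = 288
P_5→P_6: (-10)(-16.5) − (7)(18) = 39
P_6→P_7: (7)(-16.5) − (17)(-16.5) = 165
P_7→P_1: (17)(-2) − (16)(-16.5) = 230
Σ = 1442
Area = |Σ|/2 = 721.

721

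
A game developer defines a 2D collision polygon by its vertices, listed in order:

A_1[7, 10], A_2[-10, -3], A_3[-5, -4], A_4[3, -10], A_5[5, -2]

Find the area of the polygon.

A_1→A_2: (7)(-3) − (-10)(10) = 79
A_2→A_3: (-10)(-4) − (-5)(-3) = 25
A_3→A_4: (-5)(-10) − (3)(-4) = 62
A_4→A_5: (3)(-2) − (5)(-10) = 44
A_5→A_1: (5)(10) − (7)(-2) = 64
Σ = 274
Area = |Σ|/2 = 137.

137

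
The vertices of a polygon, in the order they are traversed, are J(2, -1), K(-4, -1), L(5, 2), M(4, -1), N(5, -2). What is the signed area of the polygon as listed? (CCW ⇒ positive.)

-13

Apply the shoelace formula: 2A = Σ (x_i·y_{i+1} − x_{i+1}·y_i), indices taken mod 5.
Σ = (-6) + (-3) + (-13) + (-3) + (-1) = -26
Signed area = Σ/2 = -13 (negative ⇒ clockwise traversal).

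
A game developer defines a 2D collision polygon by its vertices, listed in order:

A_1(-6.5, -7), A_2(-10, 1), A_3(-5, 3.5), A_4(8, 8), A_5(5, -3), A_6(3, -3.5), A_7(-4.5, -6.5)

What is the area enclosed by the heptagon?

A_1→A_2: (-6.5)(1) − (-10)(-7) = -76.5
A_2→A_3: (-10)(3.5) − (-5)(1) = -30
A_3→A_4: (-5)(8) − (8)(3.5) = -68
A_4→A_5: (8)(-3) − (5)(8) = -64
A_5→A_6: (5)(-3.5) − (3)(-3) = -8.5
A_6→A_7: (3)(-6.5) − (-4.5)(-3.5) = -35.25
A_7→A_1: (-4.5)(-7) − (-6.5)(-6.5) = -10.75
Σ = -293
Area = |Σ|/2 = 146.5.

146.5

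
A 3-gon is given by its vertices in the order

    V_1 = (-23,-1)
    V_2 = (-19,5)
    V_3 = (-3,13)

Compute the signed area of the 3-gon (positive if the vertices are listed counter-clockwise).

-32

Apply the shoelace formula: 2A = Σ (x_i·y_{i+1} − x_{i+1}·y_i), indices taken mod 3.
Σ = (-134) + (-232) + (302) = -64
Signed area = Σ/2 = -32 (negative ⇒ clockwise traversal).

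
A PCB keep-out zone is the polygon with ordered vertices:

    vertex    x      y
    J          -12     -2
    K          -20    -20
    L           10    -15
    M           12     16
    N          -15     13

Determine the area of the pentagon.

Apply the shoelace (surveyor's) formula: 2A = Σ (x_i·y_{i+1} − x_{i+1}·y_i), indices taken mod 5.
Σ = (200) + (500) + (340) + (396) + (186) = 1622
Area = |Σ|/2 = 811.

811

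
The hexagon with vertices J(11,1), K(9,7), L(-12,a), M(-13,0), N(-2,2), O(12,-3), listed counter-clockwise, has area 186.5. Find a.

Write out the shoelace sum; only the two edges meeting at L involve a:
2·Area = [(9·a − (-12)·7) + ((-12)·0 − (-13)·a)] + 69
       = 22·a + 153 = 373
⇒ a = 10.

10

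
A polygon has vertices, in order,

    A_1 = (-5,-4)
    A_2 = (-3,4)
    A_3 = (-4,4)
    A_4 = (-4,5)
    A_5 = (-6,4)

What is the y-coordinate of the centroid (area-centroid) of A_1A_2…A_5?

Apply Gauss's area formula. First the cross-terms c_i = x_i·y_{i+1} − x_{i+1}·y_i:
  -32, 4, -4, 14, 44  ⇒  2A = 26, A = 13.
Then Σ (y_i + y_{i+1})·c_i = 122, so ȳ = 122 / (6·13) = 61/39.

61/39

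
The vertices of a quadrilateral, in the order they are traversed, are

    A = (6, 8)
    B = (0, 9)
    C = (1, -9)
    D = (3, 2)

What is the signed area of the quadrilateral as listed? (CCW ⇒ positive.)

Apply the surveyor's formula: 2A = Σ (x_i·y_{i+1} − x_{i+1}·y_i), indices taken mod 4.
Σ = (54) + (-9) + (29) + (12) = 86
Signed area = Σ/2 = 43 (positive ⇒ counter-clockwise traversal).

43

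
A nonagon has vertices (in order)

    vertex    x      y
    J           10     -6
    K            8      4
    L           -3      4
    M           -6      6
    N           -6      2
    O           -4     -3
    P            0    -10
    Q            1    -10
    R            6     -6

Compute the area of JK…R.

158

J→K: (10)(4) − (8)(-6) = 88
K→L: (8)(4) − (-3)(4) = 44
L→M: (-3)(6) − (-6)(4) = 6
M→N: (-6)(2) − (-6)(6) = 24
N→O: (-6)(-3) − (-4)(2) = 26
O→P: (-4)(-10) − (0)(-3) = 40
P→Q: (0)(-10) − (1)(-10) = 10
Q→R: (1)(-6) − (6)(-10) = 54
R→J: (6)(-6) − (10)(-6) = 24
Σ = 316
Area = |Σ|/2 = 158.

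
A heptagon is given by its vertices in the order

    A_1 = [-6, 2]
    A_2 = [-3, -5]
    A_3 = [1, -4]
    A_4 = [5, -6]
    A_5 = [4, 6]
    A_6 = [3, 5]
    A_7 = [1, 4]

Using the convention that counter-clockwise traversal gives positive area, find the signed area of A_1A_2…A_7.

Σ = (36) + (17) + (14) + (54) + (2) + (7) + (26) = 156
Signed area = Σ/2 = 78 (positive ⇒ counter-clockwise traversal).

78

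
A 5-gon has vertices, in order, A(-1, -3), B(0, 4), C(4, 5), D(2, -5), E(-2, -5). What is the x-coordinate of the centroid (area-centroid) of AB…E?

Apply Gauss's area formula. First the cross-terms c_i = x_i·y_{i+1} − x_{i+1}·y_i:
  -4, -16, -30, -20, 1  ⇒  2A = -69, A = -34.5.
Then Σ (x_i + x_{i+1})·c_i = -243, so x̄ = -243 / (6·(-34.5)) = 27/23.

27/23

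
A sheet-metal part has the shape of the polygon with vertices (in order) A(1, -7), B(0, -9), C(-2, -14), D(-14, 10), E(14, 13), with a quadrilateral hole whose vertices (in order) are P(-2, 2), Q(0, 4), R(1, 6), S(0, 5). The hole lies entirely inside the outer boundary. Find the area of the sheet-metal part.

336.5

Outer boundary:
Σ = (-9) + (-18) + (-216) + (-322) + (-111) = -676
Area = |Σ|/2 = 338.
Hole:
Apply the shoelace (surveyor's) formula: 2A = Σ (x_i·y_{i+1} − x_{i+1}·y_i), indices taken mod 4.
Cross-terms: -8, -4, 5, 10  ⇒  Σ = 3
Area = |Σ|/2 = 1.5.
Net area = 338 − 1.5 = 336.5.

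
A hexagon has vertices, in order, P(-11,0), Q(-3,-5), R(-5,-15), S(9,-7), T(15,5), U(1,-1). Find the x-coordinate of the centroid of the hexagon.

785/273

Apply Gauss's area formula. First the cross-terms c_i = x_i·y_{i+1} − x_{i+1}·y_i:
  55, 20, 170, 150, -20, -11  ⇒  2A = 364, A = 182.
Then Σ (x_i + x_{i+1})·c_i = 3140, so x̄ = 3140 / (6·182) = 785/273.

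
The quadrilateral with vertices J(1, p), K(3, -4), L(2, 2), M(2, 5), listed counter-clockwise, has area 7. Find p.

Write out the shoelace sum; only the two edges meeting at J involve p:
2·Area = [(2·p − 1·5) + (1·(-4) − 3·p)] + 20
       = -1·p + 11 = 14
⇒ p = -3.

-3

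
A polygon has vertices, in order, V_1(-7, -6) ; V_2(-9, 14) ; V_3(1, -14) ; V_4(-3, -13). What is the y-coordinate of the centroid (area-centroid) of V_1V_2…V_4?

-23/7

Apply the surveyor's formula. First the cross-terms c_i = x_i·y_{i+1} − x_{i+1}·y_i:
  -152, 112, -55, -73  ⇒  2A = -168, A = -84.
Then Σ (y_i + y_{i+1})·c_i = 1656, so ȳ = 1656 / (6·(-84)) = -23/7.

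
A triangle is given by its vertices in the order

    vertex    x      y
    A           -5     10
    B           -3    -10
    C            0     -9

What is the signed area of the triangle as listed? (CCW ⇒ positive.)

Apply the shoelace formula: 2A = Σ (x_i·y_{i+1} − x_{i+1}·y_i), indices taken mod 3.
A→B: (-5)(-10) − (-3)(10) = 80
B→C: (-3)(-9) − (0)(-10) = 27
C→A: (0)(10) − (-5)(-9) = -45
Σ = 62
Signed area = Σ/2 = 31 (positive ⇒ counter-clockwise traversal).

31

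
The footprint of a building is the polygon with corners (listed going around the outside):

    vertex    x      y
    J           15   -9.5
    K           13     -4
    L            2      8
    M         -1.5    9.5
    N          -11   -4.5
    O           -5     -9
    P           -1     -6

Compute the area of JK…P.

Σ = (63.5) + (112) + (31) + (111.25) + (76.5) + (21) + (99.5) = 514.75
Area = |Σ|/2 = 257.375.

257.375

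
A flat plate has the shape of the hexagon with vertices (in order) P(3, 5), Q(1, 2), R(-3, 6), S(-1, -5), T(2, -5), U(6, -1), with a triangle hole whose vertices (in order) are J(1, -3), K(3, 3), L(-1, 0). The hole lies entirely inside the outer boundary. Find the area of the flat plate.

46

Outer boundary:
P→Q: (3)(2) − (1)(5) = 1
Q→R: (1)(6) − (-3)(2) = 12
R→S: (-3)(-5) − (-1)(6) = 21
S→T: (-1)(-5) − (2)(-5) = 15
T→U: (2)(-1) − (6)(-5) = 28
U→P: (6)(5) − (3)(-1) = 33
Σ = 110
Area = |Σ|/2 = 55.
Hole:
Apply the shoelace (surveyor's) formula: 2A = Σ (x_i·y_{i+1} − x_{i+1}·y_i), indices taken mod 3.
Cross-terms: 12, 3, 3  ⇒  Σ = 18
Area = |Σ|/2 = 9.
Net area = 55 − 9 = 46.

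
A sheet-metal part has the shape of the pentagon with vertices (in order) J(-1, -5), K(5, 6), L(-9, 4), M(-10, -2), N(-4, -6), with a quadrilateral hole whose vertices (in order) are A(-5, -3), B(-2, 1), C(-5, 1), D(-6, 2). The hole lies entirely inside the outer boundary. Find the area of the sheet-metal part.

Outer boundary:
Σ = (19) + (74) + (58) + (52) + (14) = 217
Area = |Σ|/2 = 108.5.
Hole:
Apply Gauss's area formula: 2A = Σ (x_i·y_{i+1} − x_{i+1}·y_i), indices taken mod 4.
A→B: (-5)(1) − (-2)(-3) = -11
B→C: (-2)(1) − (-5)(1) = 3
C→D: (-5)(2) − (-6)(1) = -4
D→A: (-6)(-3) − (-5)(2) = 28
Σ = 16
Area = |Σ|/2 = 8.
Net area = 108.5 − 8 = 100.5.

100.5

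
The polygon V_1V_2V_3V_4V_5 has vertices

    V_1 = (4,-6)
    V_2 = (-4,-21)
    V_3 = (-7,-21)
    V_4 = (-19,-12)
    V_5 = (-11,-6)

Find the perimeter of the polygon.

|V_1V_2| = √((-8)² + (-15)²) = √289 = 17
|V_2V_3| = √((-3)² + (0)²) = √9 = 3
|V_3V_4| = √((-12)² + (9)²) = √225 = 15
|V_4V_5| = √((8)² + (6)²) = √100 = 10
|V_5V_1| = √((15)² + (0)²) = √225 = 15
Perimeter = 17 + 3 + 15 + 10 + 15 = 60.

60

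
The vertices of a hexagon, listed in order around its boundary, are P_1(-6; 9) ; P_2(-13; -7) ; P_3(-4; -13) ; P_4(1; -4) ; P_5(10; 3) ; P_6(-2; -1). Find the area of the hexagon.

Apply the shoelace formula: 2A = Σ (x_i·y_{i+1} − x_{i+1}·y_i), indices taken mod 6.
Σ = (159) + (141) + (29) + (43) + (-4) + (-24) = 344
Area = |Σ|/2 = 172.

172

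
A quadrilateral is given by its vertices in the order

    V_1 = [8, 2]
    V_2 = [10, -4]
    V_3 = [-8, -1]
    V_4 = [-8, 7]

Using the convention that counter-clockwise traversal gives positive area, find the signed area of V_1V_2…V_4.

Apply the surveyor's formula: 2A = Σ (x_i·y_{i+1} − x_{i+1}·y_i), indices taken mod 4.
Σ = (-52) + (-42) + (-64) + (-72) = -230
Signed area = Σ/2 = -115 (negative ⇒ clockwise traversal).

-115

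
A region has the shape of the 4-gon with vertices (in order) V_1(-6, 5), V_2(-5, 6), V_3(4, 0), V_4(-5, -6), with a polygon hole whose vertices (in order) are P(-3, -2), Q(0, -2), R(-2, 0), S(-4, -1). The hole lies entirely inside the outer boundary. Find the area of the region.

55.5

Outer boundary:
Apply the surveyor's formula: 2A = Σ (x_i·y_{i+1} − x_{i+1}·y_i), indices taken mod 4.
Σ = (-11) + (-24) + (-24) + (-61) = -120
Area = |Σ|/2 = 60.
Hole:
Apply the shoelace (surveyor's) formula: 2A = Σ (x_i·y_{i+1} − x_{i+1}·y_i), indices taken mod 4.
Σ = (6) + (-4) + (2) + (5) = 9
Area = |Σ|/2 = 4.5.
Net area = 60 − 4.5 = 55.5.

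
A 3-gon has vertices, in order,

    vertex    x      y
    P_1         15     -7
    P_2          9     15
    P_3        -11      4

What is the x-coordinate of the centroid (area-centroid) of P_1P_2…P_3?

Apply the surveyor's formula. First the cross-terms c_i = x_i·y_{i+1} − x_{i+1}·y_i:
  288, 201, 17  ⇒  2A = 506, A = 253.
Then Σ (x_i + x_{i+1})·c_i = 6578, so x̄ = 6578 / (6·253) = 13/3.

13/3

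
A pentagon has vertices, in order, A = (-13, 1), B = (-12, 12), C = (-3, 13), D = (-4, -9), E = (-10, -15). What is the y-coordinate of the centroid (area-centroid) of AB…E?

23/30

Apply the shoelace (surveyor's) formula. First the cross-terms c_i = x_i·y_{i+1} − x_{i+1}·y_i:
  -144, -120, 79, -30, -205  ⇒  2A = -420, A = -210.
Then Σ (y_i + y_{i+1})·c_i = -966, so ȳ = -966 / (6·(-210)) = 23/30.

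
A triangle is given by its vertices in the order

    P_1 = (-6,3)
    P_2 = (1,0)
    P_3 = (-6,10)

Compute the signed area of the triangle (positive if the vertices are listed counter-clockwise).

Apply the shoelace (surveyor's) formula: 2A = Σ (x_i·y_{i+1} − x_{i+1}·y_i), indices taken mod 3.
P_1→P_2: (-6)(0) − (1)(3) = -3
P_2→P_3: (1)(10) − (-6)(0) = 10
P_3→P_1: (-6)(3) − (-6)(10) = 42
Σ = 49
Signed area = Σ/2 = 24.5 (positive ⇒ counter-clockwise traversal).

24.5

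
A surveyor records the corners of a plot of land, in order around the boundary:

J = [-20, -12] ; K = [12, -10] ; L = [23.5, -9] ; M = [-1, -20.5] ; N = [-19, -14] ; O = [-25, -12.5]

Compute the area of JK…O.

Apply the shoelace formula: 2A = Σ (x_i·y_{i+1} − x_{i+1}·y_i), indices taken mod 6.
J→K: (-20)(-10) − (12)(-12) = 344
K→L: (12)(-9) − (23.5)(-10) = 127
L→M: (23.5)(-20.5) − (-1)(-9) = -490.75
M→N: (-1)(-14) − (-19)(-20.5) = -375.5
N→O: (-19)(-12.5) − (-25)(-14) = -112.5
O→J: (-25)(-12) − (-20)(-12.5) = 50
Σ = -457.75
Area = |Σ|/2 = 228.875.

228.875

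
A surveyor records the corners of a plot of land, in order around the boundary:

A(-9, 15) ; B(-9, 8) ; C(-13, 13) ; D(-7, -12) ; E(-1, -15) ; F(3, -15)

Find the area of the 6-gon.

Apply the shoelace (surveyor's) formula: 2A = Σ (x_i·y_{i+1} − x_{i+1}·y_i), indices taken mod 6.
Σ = (63) + (-13) + (247) + (93) + (60) + (-90) = 360
Area = |Σ|/2 = 180.

180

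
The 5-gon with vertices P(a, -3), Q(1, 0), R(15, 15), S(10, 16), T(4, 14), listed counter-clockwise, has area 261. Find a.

-25

The doubled signed area Σ (x_i y_{i+1} − x_{i+1} y_i) is linear in a.
With a=0 it equals 172; the coefficient of a is -14 (from the two edges through P).
So -14·a + 172 = 2·261 = 522 ⇒ a = -25.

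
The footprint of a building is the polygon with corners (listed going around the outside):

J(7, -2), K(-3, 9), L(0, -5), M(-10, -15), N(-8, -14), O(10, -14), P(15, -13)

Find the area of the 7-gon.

217.5

Cross-terms: 57, 15, -50, 20, 252, 80, 61  ⇒  Σ = 435
Area = |Σ|/2 = 217.5.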